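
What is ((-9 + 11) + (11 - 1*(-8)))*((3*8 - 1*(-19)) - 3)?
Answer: 840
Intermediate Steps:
((-9 + 11) + (11 - 1*(-8)))*((3*8 - 1*(-19)) - 3) = (2 + (11 + 8))*((24 + 19) - 3) = (2 + 19)*(43 - 3) = 21*40 = 840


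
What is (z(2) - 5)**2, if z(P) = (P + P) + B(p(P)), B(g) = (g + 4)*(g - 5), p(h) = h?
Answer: 361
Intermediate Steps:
B(g) = (-5 + g)*(4 + g) (B(g) = (4 + g)*(-5 + g) = (-5 + g)*(4 + g))
z(P) = -20 + P + P**2 (z(P) = (P + P) + (-20 + P**2 - P) = 2*P + (-20 + P**2 - P) = -20 + P + P**2)
(z(2) - 5)**2 = ((-20 + 2 + 2**2) - 5)**2 = ((-20 + 2 + 4) - 5)**2 = (-14 - 5)**2 = (-19)**2 = 361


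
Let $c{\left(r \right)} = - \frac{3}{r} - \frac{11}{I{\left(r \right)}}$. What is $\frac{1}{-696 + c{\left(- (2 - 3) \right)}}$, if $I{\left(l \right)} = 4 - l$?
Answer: $- \frac{3}{2108} \approx -0.0014232$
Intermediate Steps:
$c{\left(r \right)} = - \frac{11}{4 - r} - \frac{3}{r}$ ($c{\left(r \right)} = - \frac{3}{r} - \frac{11}{4 - r} = - \frac{11}{4 - r} - \frac{3}{r}$)
$\frac{1}{-696 + c{\left(- (2 - 3) \right)}} = \frac{1}{-696 + \frac{4 \left(3 + 2 \left(- (2 - 3)\right)\right)}{- (2 - 3) \left(-4 - \left(2 - 3\right)\right)}} = \frac{1}{-696 + \frac{4 \left(3 + 2 \left(\left(-1\right) \left(-1\right)\right)\right)}{\left(-1\right) \left(-1\right) \left(-4 - -1\right)}} = \frac{1}{-696 + \frac{4 \left(3 + 2 \cdot 1\right)}{1 \left(-4 + 1\right)}} = \frac{1}{-696 + 4 \cdot 1 \frac{1}{-3} \left(3 + 2\right)} = \frac{1}{-696 + 4 \cdot 1 \left(- \frac{1}{3}\right) 5} = \frac{1}{-696 - \frac{20}{3}} = \frac{1}{- \frac{2108}{3}} = - \frac{3}{2108}$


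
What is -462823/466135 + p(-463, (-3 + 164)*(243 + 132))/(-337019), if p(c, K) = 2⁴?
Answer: -155987602797/157096351565 ≈ -0.99294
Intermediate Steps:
p(c, K) = 16
-462823/466135 + p(-463, (-3 + 164)*(243 + 132))/(-337019) = -462823/466135 + 16/(-337019) = -462823*1/466135 + 16*(-1/337019) = -462823/466135 - 16/337019 = -155987602797/157096351565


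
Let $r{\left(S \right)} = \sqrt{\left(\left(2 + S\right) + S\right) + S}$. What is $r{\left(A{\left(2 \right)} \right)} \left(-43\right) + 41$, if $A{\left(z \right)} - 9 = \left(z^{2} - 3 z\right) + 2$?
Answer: $41 - 43 \sqrt{29} \approx -190.56$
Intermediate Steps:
$A{\left(z \right)} = 11 + z^{2} - 3 z$ ($A{\left(z \right)} = 9 + \left(\left(z^{2} - 3 z\right) + 2\right) = 9 + \left(2 + z^{2} - 3 z\right) = 11 + z^{2} - 3 z$)
$r{\left(S \right)} = \sqrt{2 + 3 S}$ ($r{\left(S \right)} = \sqrt{\left(2 + 2 S\right) + S} = \sqrt{2 + 3 S}$)
$r{\left(A{\left(2 \right)} \right)} \left(-43\right) + 41 = \sqrt{2 + 3 \left(11 + 2^{2} - 6\right)} \left(-43\right) + 41 = \sqrt{2 + 3 \left(11 + 4 - 6\right)} \left(-43\right) + 41 = \sqrt{2 + 3 \cdot 9} \left(-43\right) + 41 = \sqrt{2 + 27} \left(-43\right) + 41 = \sqrt{29} \left(-43\right) + 41 = - 43 \sqrt{29} + 41 = 41 - 43 \sqrt{29}$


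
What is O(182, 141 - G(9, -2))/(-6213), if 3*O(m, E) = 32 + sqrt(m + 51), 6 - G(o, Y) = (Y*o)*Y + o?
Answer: -32/18639 - sqrt(233)/18639 ≈ -0.0025358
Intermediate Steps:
G(o, Y) = 6 - o - o*Y**2 (G(o, Y) = 6 - ((Y*o)*Y + o) = 6 - (o*Y**2 + o) = 6 - (o + o*Y**2) = 6 + (-o - o*Y**2) = 6 - o - o*Y**2)
O(m, E) = 32/3 + sqrt(51 + m)/3 (O(m, E) = (32 + sqrt(m + 51))/3 = (32 + sqrt(51 + m))/3 = 32/3 + sqrt(51 + m)/3)
O(182, 141 - G(9, -2))/(-6213) = (32/3 + sqrt(51 + 182)/3)/(-6213) = (32/3 + sqrt(233)/3)*(-1/6213) = -32/18639 - sqrt(233)/18639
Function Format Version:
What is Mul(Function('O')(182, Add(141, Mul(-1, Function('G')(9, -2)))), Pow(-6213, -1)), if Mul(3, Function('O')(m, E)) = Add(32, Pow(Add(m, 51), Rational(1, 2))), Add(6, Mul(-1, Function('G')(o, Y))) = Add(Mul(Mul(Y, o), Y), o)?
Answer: Add(Rational(-32, 18639), Mul(Rational(-1, 18639), Pow(233, Rational(1, 2)))) ≈ -0.0025358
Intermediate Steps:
Function('G')(o, Y) = Add(6, Mul(-1, o), Mul(-1, o, Pow(Y, 2))) (Function('G')(o, Y) = Add(6, Mul(-1, Add(Mul(Mul(Y, o), Y), o))) = Add(6, Mul(-1, Add(Mul(o, Pow(Y, 2)), o))) = Add(6, Mul(-1, Add(o, Mul(o, Pow(Y, 2))))) = Add(6, Add(Mul(-1, o), Mul(-1, o, Pow(Y, 2)))) = Add(6, Mul(-1, o), Mul(-1, o, Pow(Y, 2))))
Function('O')(m, E) = Add(Rational(32, 3), Mul(Rational(1, 3), Pow(Add(51, m), Rational(1, 2)))) (Function('O')(m, E) = Mul(Rational(1, 3), Add(32, Pow(Add(m, 51), Rational(1, 2)))) = Mul(Rational(1, 3), Add(32, Pow(Add(51, m), Rational(1, 2)))) = Add(Rational(32, 3), Mul(Rational(1, 3), Pow(Add(51, m), Rational(1, 2)))))
Mul(Function('O')(182, Add(141, Mul(-1, Function('G')(9, -2)))), Pow(-6213, -1)) = Mul(Add(Rational(32, 3), Mul(Rational(1, 3), Pow(Add(51, 182), Rational(1, 2)))), Pow(-6213, -1)) = Mul(Add(Rational(32, 3), Mul(Rational(1, 3), Pow(233, Rational(1, 2)))), Rational(-1, 6213)) = Add(Rational(-32, 18639), Mul(Rational(-1, 18639), Pow(233, Rational(1, 2))))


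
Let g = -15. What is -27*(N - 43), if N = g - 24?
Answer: 2214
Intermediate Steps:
N = -39 (N = -15 - 24 = -39)
-27*(N - 43) = -27*(-39 - 43) = -27*(-82) = 2214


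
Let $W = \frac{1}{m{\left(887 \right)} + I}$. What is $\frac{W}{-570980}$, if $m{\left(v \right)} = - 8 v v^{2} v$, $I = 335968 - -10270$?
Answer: $\frac{1}{2827517699792577000} \approx 3.5367 \cdot 10^{-19}$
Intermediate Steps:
$I = 346238$ ($I = 335968 + 10270 = 346238$)
$m{\left(v \right)} = - 8 v^{4}$ ($m{\left(v \right)} = - 8 v^{3} v = - 8 v^{4}$)
$W = - \frac{1}{4952043328650}$ ($W = \frac{1}{- 8 \cdot 887^{4} + 346238} = \frac{1}{\left(-8\right) 619005459361 + 346238} = \frac{1}{-4952043674888 + 346238} = \frac{1}{-4952043328650} = - \frac{1}{4952043328650} \approx -2.0194 \cdot 10^{-13}$)
$\frac{W}{-570980} = - \frac{1}{4952043328650 \left(-570980\right)} = \left(- \frac{1}{4952043328650}\right) \left(- \frac{1}{570980}\right) = \frac{1}{2827517699792577000}$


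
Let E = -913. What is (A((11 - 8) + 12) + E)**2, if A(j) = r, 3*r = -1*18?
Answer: 844561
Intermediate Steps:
r = -6 (r = (-1*18)/3 = (1/3)*(-18) = -6)
A(j) = -6
(A((11 - 8) + 12) + E)**2 = (-6 - 913)**2 = (-919)**2 = 844561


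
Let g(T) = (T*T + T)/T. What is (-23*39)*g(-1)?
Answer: 0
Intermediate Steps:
g(T) = (T + T**2)/T (g(T) = (T**2 + T)/T = (T + T**2)/T)
(-23*39)*g(-1) = (-23*39)*(1 - 1) = -897*0 = 0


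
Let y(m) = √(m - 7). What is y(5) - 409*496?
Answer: -202864 + I*√2 ≈ -2.0286e+5 + 1.4142*I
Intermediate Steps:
y(m) = √(-7 + m)
y(5) - 409*496 = √(-7 + 5) - 409*496 = √(-2) - 202864 = I*√2 - 202864 = -202864 + I*√2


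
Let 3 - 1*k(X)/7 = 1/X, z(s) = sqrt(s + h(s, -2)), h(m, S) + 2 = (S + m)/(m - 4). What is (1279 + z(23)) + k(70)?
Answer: 12999/10 + 2*sqrt(1995)/19 ≈ 1304.6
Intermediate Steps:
h(m, S) = -2 + (S + m)/(-4 + m) (h(m, S) = -2 + (S + m)/(m - 4) = -2 + (S + m)/(-4 + m))
z(s) = sqrt(s + (6 - s)/(-4 + s)) (z(s) = sqrt(s + (8 - 2 - s)/(-4 + s)) = sqrt(s + (6 - s)/(-4 + s)))
k(X) = 21 - 7/X
(1279 + z(23)) + k(70) = (1279 + sqrt((6 - 1*23 + 23*(-4 + 23))/(-4 + 23))) + (21 - 7/70) = (1279 + sqrt((6 - 23 + 23*19)/19)) + (21 - 7*1/70) = (1279 + sqrt((6 - 23 + 437)/19)) + (21 - 1/10) = (1279 + sqrt((1/19)*420)) + 209/10 = (1279 + sqrt(420/19)) + 209/10 = (1279 + 2*sqrt(1995)/19) + 209/10 = 12999/10 + 2*sqrt(1995)/19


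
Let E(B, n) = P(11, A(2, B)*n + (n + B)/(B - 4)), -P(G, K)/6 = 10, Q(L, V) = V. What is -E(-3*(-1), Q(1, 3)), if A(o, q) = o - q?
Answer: 60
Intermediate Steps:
P(G, K) = -60 (P(G, K) = -6*10 = -60)
E(B, n) = -60
-E(-3*(-1), Q(1, 3)) = -1*(-60) = 60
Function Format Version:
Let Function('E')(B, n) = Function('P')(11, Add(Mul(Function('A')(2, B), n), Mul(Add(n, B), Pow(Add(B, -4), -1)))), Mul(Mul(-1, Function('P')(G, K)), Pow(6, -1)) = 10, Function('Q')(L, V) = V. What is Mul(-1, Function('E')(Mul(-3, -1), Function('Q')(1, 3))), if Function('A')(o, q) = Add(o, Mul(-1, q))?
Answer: 60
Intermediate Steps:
Function('P')(G, K) = -60 (Function('P')(G, K) = Mul(-6, 10) = -60)
Function('E')(B, n) = -60
Mul(-1, Function('E')(Mul(-3, -1), Function('Q')(1, 3))) = Mul(-1, -60) = 60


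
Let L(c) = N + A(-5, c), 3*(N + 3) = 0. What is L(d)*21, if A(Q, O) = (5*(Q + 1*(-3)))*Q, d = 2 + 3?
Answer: 4137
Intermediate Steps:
d = 5
A(Q, O) = Q*(-15 + 5*Q) (A(Q, O) = (5*(Q - 3))*Q = (5*(-3 + Q))*Q = (-15 + 5*Q)*Q = Q*(-15 + 5*Q))
N = -3 (N = -3 + (⅓)*0 = -3 + 0 = -3)
L(c) = 197 (L(c) = -3 + 5*(-5)*(-3 - 5) = -3 + 5*(-5)*(-8) = -3 + 200 = 197)
L(d)*21 = 197*21 = 4137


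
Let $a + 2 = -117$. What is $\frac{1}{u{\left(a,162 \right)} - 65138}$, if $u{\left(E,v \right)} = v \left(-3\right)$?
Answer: $- \frac{1}{65624} \approx -1.5238 \cdot 10^{-5}$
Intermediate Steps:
$a = -119$ ($a = -2 - 117 = -119$)
$u{\left(E,v \right)} = - 3 v$
$\frac{1}{u{\left(a,162 \right)} - 65138} = \frac{1}{\left(-3\right) 162 - 65138} = \frac{1}{-486 - 65138} = \frac{1}{-65624} = - \frac{1}{65624}$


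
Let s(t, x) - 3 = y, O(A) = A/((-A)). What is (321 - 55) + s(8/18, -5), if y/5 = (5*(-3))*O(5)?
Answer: 344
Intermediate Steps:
O(A) = -1 (O(A) = A*(-1/A) = -1)
y = 75 (y = 5*((5*(-3))*(-1)) = 5*(-15*(-1)) = 5*15 = 75)
s(t, x) = 78 (s(t, x) = 3 + 75 = 78)
(321 - 55) + s(8/18, -5) = (321 - 55) + 78 = 266 + 78 = 344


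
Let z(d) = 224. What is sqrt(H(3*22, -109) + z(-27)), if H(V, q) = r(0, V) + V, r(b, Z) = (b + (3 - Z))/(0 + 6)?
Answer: sqrt(1118)/2 ≈ 16.718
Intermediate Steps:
r(b, Z) = 1/2 - Z/6 + b/6 (r(b, Z) = (3 + b - Z)/6 = (3 + b - Z)*(1/6) = 1/2 - Z/6 + b/6)
H(V, q) = 1/2 + 5*V/6 (H(V, q) = (1/2 - V/6 + (1/6)*0) + V = (1/2 - V/6 + 0) + V = (1/2 - V/6) + V = 1/2 + 5*V/6)
sqrt(H(3*22, -109) + z(-27)) = sqrt((1/2 + 5*(3*22)/6) + 224) = sqrt((1/2 + (5/6)*66) + 224) = sqrt((1/2 + 55) + 224) = sqrt(111/2 + 224) = sqrt(559/2) = sqrt(1118)/2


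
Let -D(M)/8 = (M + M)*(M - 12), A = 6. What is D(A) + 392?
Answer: 968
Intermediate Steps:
D(M) = -16*M*(-12 + M) (D(M) = -8*(M + M)*(M - 12) = -8*2*M*(-12 + M) = -16*M*(-12 + M))
D(A) + 392 = 16*6*(12 - 1*6) + 392 = 16*6*(12 - 6) + 392 = 16*6*6 + 392 = 576 + 392 = 968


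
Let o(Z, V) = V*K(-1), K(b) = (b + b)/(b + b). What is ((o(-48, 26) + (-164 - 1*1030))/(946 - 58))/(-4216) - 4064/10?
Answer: -475463251/1169940 ≈ -406.40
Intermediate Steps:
K(b) = 1 (K(b) = (2*b)/((2*b)) = (2*b)*(1/(2*b)) = 1)
o(Z, V) = V (o(Z, V) = V*1 = V)
((o(-48, 26) + (-164 - 1*1030))/(946 - 58))/(-4216) - 4064/10 = ((26 + (-164 - 1*1030))/(946 - 58))/(-4216) - 4064/10 = ((26 + (-164 - 1030))/888)*(-1/4216) - 4064*1/10 = ((26 - 1194)*(1/888))*(-1/4216) - 2032/5 = -1168*1/888*(-1/4216) - 2032/5 = -146/111*(-1/4216) - 2032/5 = 73/233988 - 2032/5 = -475463251/1169940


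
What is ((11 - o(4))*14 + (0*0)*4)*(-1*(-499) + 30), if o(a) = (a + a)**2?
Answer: -392518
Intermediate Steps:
o(a) = 4*a**2 (o(a) = (2*a)**2 = 4*a**2)
((11 - o(4))*14 + (0*0)*4)*(-1*(-499) + 30) = ((11 - 4*4**2)*14 + (0*0)*4)*(-1*(-499) + 30) = ((11 - 4*16)*14 + 0*4)*(499 + 30) = ((11 - 1*64)*14 + 0)*529 = ((11 - 64)*14 + 0)*529 = (-53*14 + 0)*529 = (-742 + 0)*529 = -742*529 = -392518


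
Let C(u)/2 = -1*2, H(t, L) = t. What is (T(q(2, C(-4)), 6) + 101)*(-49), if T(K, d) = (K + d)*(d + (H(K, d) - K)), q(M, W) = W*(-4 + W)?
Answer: -16121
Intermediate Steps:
C(u) = -4 (C(u) = 2*(-1*2) = 2*(-2) = -4)
T(K, d) = d*(K + d) (T(K, d) = (K + d)*(d + (K - K)) = (K + d)*(d + 0) = (K + d)*d = d*(K + d))
(T(q(2, C(-4)), 6) + 101)*(-49) = (6*(-4*(-4 - 4) + 6) + 101)*(-49) = (6*(-4*(-8) + 6) + 101)*(-49) = (6*(32 + 6) + 101)*(-49) = (6*38 + 101)*(-49) = (228 + 101)*(-49) = 329*(-49) = -16121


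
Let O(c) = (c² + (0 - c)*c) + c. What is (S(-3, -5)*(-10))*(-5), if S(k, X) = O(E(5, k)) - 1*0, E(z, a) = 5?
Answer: 250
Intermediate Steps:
O(c) = c (O(c) = (c² + (-c)*c) + c = (c² - c²) + c = 0 + c = c)
S(k, X) = 5 (S(k, X) = 5 - 1*0 = 5 + 0 = 5)
(S(-3, -5)*(-10))*(-5) = (5*(-10))*(-5) = -50*(-5) = 250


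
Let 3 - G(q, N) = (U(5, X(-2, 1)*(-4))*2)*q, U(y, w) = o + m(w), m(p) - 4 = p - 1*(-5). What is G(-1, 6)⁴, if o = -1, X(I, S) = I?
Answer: 1500625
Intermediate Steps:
m(p) = 9 + p (m(p) = 4 + (p - 1*(-5)) = 4 + (p + 5) = 4 + (5 + p) = 9 + p)
U(y, w) = 8 + w (U(y, w) = -1 + (9 + w) = 8 + w)
G(q, N) = 3 - 32*q (G(q, N) = 3 - (8 - 2*(-4))*2*q = 3 - (8 + 8)*2*q = 3 - 16*2*q = 3 - 32*q)
G(-1, 6)⁴ = (3 - 32*(-1))⁴ = (3 + 32)⁴ = 35⁴ = 1500625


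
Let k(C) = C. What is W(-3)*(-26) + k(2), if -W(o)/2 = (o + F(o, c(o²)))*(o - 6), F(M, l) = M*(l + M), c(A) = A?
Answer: 9830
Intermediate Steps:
F(M, l) = M*(M + l)
W(o) = -2*(-6 + o)*(o + o*(o + o²)) (W(o) = -2*(o + o*(o + o²))*(o - 6) = -2*(o + o*(o + o²))*(-6 + o) = -2*(-6 + o)*(o + o*(o + o²)))
W(-3)*(-26) + k(2) = (2*(-3)*(6 - 1*(-3)³ + 5*(-3) + 5*(-3)²))*(-26) + 2 = (2*(-3)*(6 - 1*(-27) - 15 + 5*9))*(-26) + 2 = (2*(-3)*(6 + 27 - 15 + 45))*(-26) + 2 = (2*(-3)*63)*(-26) + 2 = -378*(-26) + 2 = 9828 + 2 = 9830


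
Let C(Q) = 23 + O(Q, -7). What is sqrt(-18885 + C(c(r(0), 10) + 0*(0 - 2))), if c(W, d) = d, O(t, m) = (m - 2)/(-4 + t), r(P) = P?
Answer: I*sqrt(75454)/2 ≈ 137.34*I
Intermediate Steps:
O(t, m) = (-2 + m)/(-4 + t)
C(Q) = 23 - 9/(-4 + Q) (C(Q) = 23 + (-2 - 7)/(-4 + Q) = 23 - 9/(-4 + Q))
sqrt(-18885 + C(c(r(0), 10) + 0*(0 - 2))) = sqrt(-18885 + (-101 + 23*(10 + 0*(0 - 2)))/(-4 + (10 + 0*(0 - 2)))) = sqrt(-18885 + (-101 + 23*(10 + 0*(-2)))/(-4 + (10 + 0*(-2)))) = sqrt(-18885 + (-101 + 23*(10 + 0))/(-4 + (10 + 0))) = sqrt(-18885 + (-101 + 23*10)/(-4 + 10)) = sqrt(-18885 + (-101 + 230)/6) = sqrt(-18885 + (1/6)*129) = sqrt(-18885 + 43/2) = sqrt(-37727/2) = I*sqrt(75454)/2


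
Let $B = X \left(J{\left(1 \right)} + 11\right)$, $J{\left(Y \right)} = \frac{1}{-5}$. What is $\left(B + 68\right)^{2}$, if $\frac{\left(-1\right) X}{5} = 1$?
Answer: $196$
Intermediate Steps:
$J{\left(Y \right)} = - \frac{1}{5}$
$X = -5$ ($X = \left(-5\right) 1 = -5$)
$B = -54$ ($B = - 5 \left(- \frac{1}{5} + 11\right) = \left(-5\right) \frac{54}{5} = -54$)
$\left(B + 68\right)^{2} = \left(-54 + 68\right)^{2} = 14^{2} = 196$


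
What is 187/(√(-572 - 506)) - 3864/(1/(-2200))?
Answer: 8500800 - 17*I*√22/14 ≈ 8.5008e+6 - 5.6955*I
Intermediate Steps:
187/(√(-572 - 506)) - 3864/(1/(-2200)) = 187/(√(-1078)) - 3864/(-1/2200) = 187/((7*I*√22)) - 3864*(-2200) = 187*(-I*√22/154) + 8500800 = -17*I*√22/14 + 8500800 = 8500800 - 17*I*√22/14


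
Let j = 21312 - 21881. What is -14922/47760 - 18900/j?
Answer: 149028897/4529240 ≈ 32.904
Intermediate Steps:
j = -569
-14922/47760 - 18900/j = -14922/47760 - 18900/(-569) = -14922*1/47760 - 18900*(-1/569) = -2487/7960 + 18900/569 = 149028897/4529240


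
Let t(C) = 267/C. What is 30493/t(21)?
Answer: 213451/89 ≈ 2398.3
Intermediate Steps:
30493/t(21) = 30493/((267/21)) = 30493/((267*(1/21))) = 30493/(89/7) = 30493*(7/89) = 213451/89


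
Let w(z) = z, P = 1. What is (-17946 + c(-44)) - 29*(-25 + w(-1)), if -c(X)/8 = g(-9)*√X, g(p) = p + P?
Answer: -17192 + 128*I*√11 ≈ -17192.0 + 424.53*I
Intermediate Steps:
g(p) = 1 + p (g(p) = p + 1 = 1 + p)
c(X) = 64*√X (c(X) = -8*(1 - 9)*√X = -(-64)*√X = 64*√X)
(-17946 + c(-44)) - 29*(-25 + w(-1)) = (-17946 + 64*√(-44)) - 29*(-25 - 1) = (-17946 + 64*(2*I*√11)) - 29*(-26) = (-17946 + 128*I*√11) + 754 = -17192 + 128*I*√11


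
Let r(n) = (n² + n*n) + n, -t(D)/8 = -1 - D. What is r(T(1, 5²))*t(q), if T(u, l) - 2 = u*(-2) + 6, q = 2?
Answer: 1872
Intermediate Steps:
t(D) = 8 + 8*D (t(D) = -8*(-1 - D) = 8 + 8*D)
T(u, l) = 8 - 2*u (T(u, l) = 2 + (u*(-2) + 6) = 2 + (-2*u + 6) = 2 + (6 - 2*u) = 8 - 2*u)
r(n) = n + 2*n² (r(n) = (n² + n²) + n = 2*n² + n = n + 2*n²)
r(T(1, 5²))*t(q) = ((8 - 2*1)*(1 + 2*(8 - 2*1)))*(8 + 8*2) = ((8 - 2)*(1 + 2*(8 - 2)))*(8 + 16) = (6*(1 + 2*6))*24 = (6*(1 + 12))*24 = (6*13)*24 = 78*24 = 1872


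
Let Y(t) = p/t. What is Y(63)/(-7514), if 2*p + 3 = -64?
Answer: 67/946764 ≈ 7.0767e-5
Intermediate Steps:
p = -67/2 (p = -3/2 + (1/2)*(-64) = -3/2 - 32 = -67/2 ≈ -33.500)
Y(t) = -67/(2*t)
Y(63)/(-7514) = -67/2/63/(-7514) = -67/2*1/63*(-1/7514) = -67/126*(-1/7514) = 67/946764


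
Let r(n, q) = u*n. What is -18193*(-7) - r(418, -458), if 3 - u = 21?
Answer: 134875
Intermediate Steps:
u = -18 (u = 3 - 1*21 = 3 - 21 = -18)
r(n, q) = -18*n
-18193*(-7) - r(418, -458) = -18193*(-7) - (-18)*418 = 127351 - 1*(-7524) = 127351 + 7524 = 134875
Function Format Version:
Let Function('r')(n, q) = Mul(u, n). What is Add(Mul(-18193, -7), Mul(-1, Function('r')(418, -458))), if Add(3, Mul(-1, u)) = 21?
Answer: 134875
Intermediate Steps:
u = -18 (u = Add(3, Mul(-1, 21)) = Add(3, -21) = -18)
Function('r')(n, q) = Mul(-18, n)
Add(Mul(-18193, -7), Mul(-1, Function('r')(418, -458))) = Add(Mul(-18193, -7), Mul(-1, Mul(-18, 418))) = Add(127351, Mul(-1, -7524)) = Add(127351, 7524) = 134875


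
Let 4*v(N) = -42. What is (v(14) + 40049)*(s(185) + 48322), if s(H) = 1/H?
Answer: 715854026967/370 ≈ 1.9347e+9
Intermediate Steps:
v(N) = -21/2 (v(N) = (¼)*(-42) = -21/2)
(v(14) + 40049)*(s(185) + 48322) = (-21/2 + 40049)*(1/185 + 48322) = 80077*(1/185 + 48322)/2 = (80077/2)*(8939571/185) = 715854026967/370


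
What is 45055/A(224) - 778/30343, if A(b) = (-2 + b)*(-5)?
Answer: -273593489/6736146 ≈ -40.616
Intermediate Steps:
A(b) = 10 - 5*b
45055/A(224) - 778/30343 = 45055/(10 - 5*224) - 778/30343 = 45055/(10 - 1120) - 778*1/30343 = 45055/(-1110) - 778/30343 = 45055*(-1/1110) - 778/30343 = -9011/222 - 778/30343 = -273593489/6736146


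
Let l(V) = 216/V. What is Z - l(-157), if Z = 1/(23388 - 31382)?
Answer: 1726547/1255058 ≈ 1.3757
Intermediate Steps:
Z = -1/7994 (Z = 1/(-7994) = -1/7994 ≈ -0.00012509)
Z - l(-157) = -1/7994 - 216/(-157) = -1/7994 - 216*(-1)/157 = -1/7994 - 1*(-216/157) = -1/7994 + 216/157 = 1726547/1255058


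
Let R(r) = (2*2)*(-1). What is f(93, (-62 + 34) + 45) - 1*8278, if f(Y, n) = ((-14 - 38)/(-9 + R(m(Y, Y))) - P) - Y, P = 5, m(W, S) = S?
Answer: -8372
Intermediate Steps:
R(r) = -4 (R(r) = 4*(-1) = -4)
f(Y, n) = -1 - Y (f(Y, n) = ((-14 - 38)/(-9 - 4) - 1*5) - Y = (-52/(-13) - 5) - Y = (-52*(-1/13) - 5) - Y = (4 - 5) - Y = -1 - Y)
f(93, (-62 + 34) + 45) - 1*8278 = (-1 - 1*93) - 1*8278 = (-1 - 93) - 8278 = -94 - 8278 = -8372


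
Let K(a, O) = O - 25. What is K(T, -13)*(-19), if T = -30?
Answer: 722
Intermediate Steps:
K(a, O) = -25 + O
K(T, -13)*(-19) = (-25 - 13)*(-19) = -38*(-19) = 722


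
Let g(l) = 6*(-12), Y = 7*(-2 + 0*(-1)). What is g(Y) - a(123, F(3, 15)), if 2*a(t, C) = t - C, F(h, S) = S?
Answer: -126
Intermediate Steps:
Y = -14 (Y = 7*(-2 + 0) = 7*(-2) = -14)
a(t, C) = t/2 - C/2 (a(t, C) = (t - C)/2 = t/2 - C/2)
g(l) = -72
g(Y) - a(123, F(3, 15)) = -72 - ((1/2)*123 - 1/2*15) = -72 - (123/2 - 15/2) = -72 - 1*54 = -72 - 54 = -126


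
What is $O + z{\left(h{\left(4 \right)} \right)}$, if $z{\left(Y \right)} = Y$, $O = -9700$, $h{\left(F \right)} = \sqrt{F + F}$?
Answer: $-9700 + 2 \sqrt{2} \approx -9697.2$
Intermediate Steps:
$h{\left(F \right)} = \sqrt{2} \sqrt{F}$ ($h{\left(F \right)} = \sqrt{2 F} = \sqrt{2} \sqrt{F}$)
$O + z{\left(h{\left(4 \right)} \right)} = -9700 + \sqrt{2} \sqrt{4} = -9700 + \sqrt{2} \cdot 2 = -9700 + 2 \sqrt{2}$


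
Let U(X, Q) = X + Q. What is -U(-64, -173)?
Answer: 237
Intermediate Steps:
U(X, Q) = Q + X
-U(-64, -173) = -(-173 - 64) = -1*(-237) = 237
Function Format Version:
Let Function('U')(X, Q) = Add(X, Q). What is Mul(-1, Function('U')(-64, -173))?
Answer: 237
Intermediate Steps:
Function('U')(X, Q) = Add(Q, X)
Mul(-1, Function('U')(-64, -173)) = Mul(-1, Add(-173, -64)) = Mul(-1, -237) = 237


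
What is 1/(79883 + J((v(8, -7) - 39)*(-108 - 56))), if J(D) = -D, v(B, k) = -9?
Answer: 1/72011 ≈ 1.3887e-5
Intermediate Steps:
1/(79883 + J((v(8, -7) - 39)*(-108 - 56))) = 1/(79883 - (-9 - 39)*(-108 - 56)) = 1/(79883 - (-48)*(-164)) = 1/(79883 - 1*7872) = 1/(79883 - 7872) = 1/72011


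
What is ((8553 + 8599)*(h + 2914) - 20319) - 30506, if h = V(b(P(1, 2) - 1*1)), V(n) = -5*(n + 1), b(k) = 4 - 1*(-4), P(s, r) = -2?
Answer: 49158263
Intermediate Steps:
b(k) = 8 (b(k) = 4 + 4 = 8)
V(n) = -5 - 5*n (V(n) = -5*(1 + n) = -5 - 5*n)
h = -45 (h = -5 - 5*8 = -5 - 40 = -45)
((8553 + 8599)*(h + 2914) - 20319) - 30506 = ((8553 + 8599)*(-45 + 2914) - 20319) - 30506 = (17152*2869 - 20319) - 30506 = (49209088 - 20319) - 30506 = 49188769 - 30506 = 49158263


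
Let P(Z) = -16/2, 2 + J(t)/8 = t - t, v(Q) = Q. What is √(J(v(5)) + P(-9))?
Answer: 2*I*√6 ≈ 4.899*I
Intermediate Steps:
J(t) = -16 (J(t) = -16 + 8*(t - t) = -16 + 8*0 = -16 + 0 = -16)
P(Z) = -8 (P(Z) = -16*½ = -8)
√(J(v(5)) + P(-9)) = √(-16 - 8) = √(-24) = 2*I*√6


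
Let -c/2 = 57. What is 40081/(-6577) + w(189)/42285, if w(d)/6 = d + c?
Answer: -112791029/18540563 ≈ -6.0835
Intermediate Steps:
c = -114 (c = -2*57 = -114)
w(d) = -684 + 6*d (w(d) = 6*(d - 114) = 6*(-114 + d) = -684 + 6*d)
40081/(-6577) + w(189)/42285 = 40081/(-6577) + (-684 + 6*189)/42285 = 40081*(-1/6577) + (-684 + 1134)*(1/42285) = -40081/6577 + 450*(1/42285) = -40081/6577 + 30/2819 = -112791029/18540563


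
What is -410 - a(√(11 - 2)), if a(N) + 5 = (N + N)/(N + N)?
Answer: -406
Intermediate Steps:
a(N) = -4 (a(N) = -5 + (N + N)/(N + N) = -5 + (2*N)/((2*N)) = -5 + (2*N)*(1/(2*N)) = -5 + 1 = -4)
-410 - a(√(11 - 2)) = -410 - 1*(-4) = -410 + 4 = -406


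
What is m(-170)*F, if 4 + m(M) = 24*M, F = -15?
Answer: 61260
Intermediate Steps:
m(M) = -4 + 24*M
m(-170)*F = (-4 + 24*(-170))*(-15) = (-4 - 4080)*(-15) = -4084*(-15) = 61260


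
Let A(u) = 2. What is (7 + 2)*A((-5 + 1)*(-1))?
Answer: 18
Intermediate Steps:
(7 + 2)*A((-5 + 1)*(-1)) = (7 + 2)*2 = 9*2 = 18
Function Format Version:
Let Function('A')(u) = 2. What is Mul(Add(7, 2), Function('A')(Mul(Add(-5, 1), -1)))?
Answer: 18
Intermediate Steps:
Mul(Add(7, 2), Function('A')(Mul(Add(-5, 1), -1))) = Mul(Add(7, 2), 2) = Mul(9, 2) = 18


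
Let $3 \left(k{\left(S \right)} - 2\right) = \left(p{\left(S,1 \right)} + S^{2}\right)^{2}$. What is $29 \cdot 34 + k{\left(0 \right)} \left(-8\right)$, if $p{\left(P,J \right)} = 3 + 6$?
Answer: $754$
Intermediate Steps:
$p{\left(P,J \right)} = 9$
$k{\left(S \right)} = 2 + \frac{\left(9 + S^{2}\right)^{2}}{3}$
$29 \cdot 34 + k{\left(0 \right)} \left(-8\right) = 29 \cdot 34 + \left(2 + \frac{\left(9 + 0^{2}\right)^{2}}{3}\right) \left(-8\right) = 986 + \left(2 + \frac{\left(9 + 0\right)^{2}}{3}\right) \left(-8\right) = 986 + \left(2 + \frac{9^{2}}{3}\right) \left(-8\right) = 986 + \left(2 + \frac{1}{3} \cdot 81\right) \left(-8\right) = 986 + \left(2 + 27\right) \left(-8\right) = 986 + 29 \left(-8\right) = 986 - 232 = 754$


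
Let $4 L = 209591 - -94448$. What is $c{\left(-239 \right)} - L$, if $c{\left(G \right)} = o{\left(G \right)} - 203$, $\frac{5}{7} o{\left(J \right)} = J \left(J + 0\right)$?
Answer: $\frac{75133}{20} \approx 3756.6$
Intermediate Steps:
$o{\left(J \right)} = \frac{7 J^{2}}{5}$ ($o{\left(J \right)} = \frac{7 J \left(J + 0\right)}{5} = \frac{7 J J}{5} = \frac{7 J^{2}}{5}$)
$c{\left(G \right)} = -203 + \frac{7 G^{2}}{5}$ ($c{\left(G \right)} = \frac{7 G^{2}}{5} - 203 = -203 + \frac{7 G^{2}}{5}$)
$L = \frac{304039}{4}$ ($L = \frac{209591 - -94448}{4} = \frac{209591 + 94448}{4} = \frac{1}{4} \cdot 304039 = \frac{304039}{4} \approx 76010.0$)
$c{\left(-239 \right)} - L = \left(-203 + \frac{7 \left(-239\right)^{2}}{5}\right) - \frac{304039}{4} = \left(-203 + \frac{7}{5} \cdot 57121\right) - \frac{304039}{4} = \left(-203 + \frac{399847}{5}\right) - \frac{304039}{4} = \frac{398832}{5} - \frac{304039}{4} = \frac{75133}{20}$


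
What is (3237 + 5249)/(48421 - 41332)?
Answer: 8486/7089 ≈ 1.1971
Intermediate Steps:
(3237 + 5249)/(48421 - 41332) = 8486/7089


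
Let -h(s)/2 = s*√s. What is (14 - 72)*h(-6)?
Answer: -696*I*√6 ≈ -1704.8*I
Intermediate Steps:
h(s) = -2*s^(3/2) (h(s) = -2*s*√s = -2*s^(3/2))
(14 - 72)*h(-6) = (14 - 72)*(-(-12)*I*√6) = -(-116)*(-6*I*√6) = -696*I*√6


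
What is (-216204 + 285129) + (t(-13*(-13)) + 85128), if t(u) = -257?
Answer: 153796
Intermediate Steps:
(-216204 + 285129) + (t(-13*(-13)) + 85128) = (-216204 + 285129) + (-257 + 85128) = 68925 + 84871 = 153796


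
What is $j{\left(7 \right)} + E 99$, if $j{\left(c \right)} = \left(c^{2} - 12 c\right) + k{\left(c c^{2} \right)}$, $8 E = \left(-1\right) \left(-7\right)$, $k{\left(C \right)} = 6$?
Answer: $\frac{461}{8} \approx 57.625$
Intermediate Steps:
$E = \frac{7}{8}$ ($E = \frac{\left(-1\right) \left(-7\right)}{8} = \frac{1}{8} \cdot 7 = \frac{7}{8} \approx 0.875$)
$j{\left(c \right)} = 6 + c^{2} - 12 c$ ($j{\left(c \right)} = \left(c^{2} - 12 c\right) + 6 = 6 + c^{2} - 12 c$)
$j{\left(7 \right)} + E 99 = \left(6 + 7^{2} - 84\right) + \frac{7}{8} \cdot 99 = \left(6 + 49 - 84\right) + \frac{693}{8} = -29 + \frac{693}{8} = \frac{461}{8}$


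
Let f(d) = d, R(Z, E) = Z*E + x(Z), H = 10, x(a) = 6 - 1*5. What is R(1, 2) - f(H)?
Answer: -7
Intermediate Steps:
x(a) = 1 (x(a) = 6 - 5 = 1)
R(Z, E) = 1 + E*Z (R(Z, E) = Z*E + 1 = E*Z + 1 = 1 + E*Z)
R(1, 2) - f(H) = (1 + 2*1) - 1*10 = (1 + 2) - 10 = 3 - 10 = -7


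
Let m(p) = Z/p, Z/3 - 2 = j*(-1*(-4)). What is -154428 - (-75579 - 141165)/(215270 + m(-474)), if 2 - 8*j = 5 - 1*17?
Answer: -5252471423076/34012651 ≈ -1.5443e+5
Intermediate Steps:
j = 7/4 (j = ¼ - (5 - 1*17)/8 = ¼ - (5 - 17)/8 = ¼ - ⅛*(-12) = ¼ + 3/2 = 7/4 ≈ 1.7500)
Z = 27 (Z = 6 + 3*(7*(-1*(-4))/4) = 6 + 3*((7/4)*4) = 6 + 3*7 = 6 + 21 = 27)
m(p) = 27/p
-154428 - (-75579 - 141165)/(215270 + m(-474)) = -154428 - (-75579 - 141165)/(215270 + 27/(-474)) = -154428 - (-216744)/(215270 + 27*(-1/474)) = -154428 - (-216744)/(215270 - 9/158) = -154428 - (-216744)/34012651/158 = -154428 - (-216744)*158/34012651 = -154428 - 1*(-34245552/34012651) = -154428 + 34245552/34012651 = -5252471423076/34012651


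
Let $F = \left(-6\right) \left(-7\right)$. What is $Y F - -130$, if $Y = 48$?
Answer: $2146$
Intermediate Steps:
$F = 42$
$Y F - -130 = 48 \cdot 42 - -130 = 2016 + 130 = 2146$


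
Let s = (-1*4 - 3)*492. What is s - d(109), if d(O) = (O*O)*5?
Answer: -62849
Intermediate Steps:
d(O) = 5*O² (d(O) = O²*5 = 5*O²)
s = -3444 (s = (-4 - 3)*492 = -7*492 = -3444)
s - d(109) = -3444 - 5*109² = -3444 - 5*11881 = -3444 - 1*59405 = -3444 - 59405 = -62849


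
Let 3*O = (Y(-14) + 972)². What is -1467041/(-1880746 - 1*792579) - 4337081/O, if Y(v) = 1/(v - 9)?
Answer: -141337662742574/10687868338265 ≈ -13.224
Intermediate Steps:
Y(v) = 1/(-9 + v)
O = 499746025/1587 (O = (1/(-9 - 14) + 972)²/3 = (1/(-23) + 972)²/3 = (-1/23 + 972)²/3 = (22355/23)²/3 = (⅓)*(499746025/529) = 499746025/1587 ≈ 3.1490e+5)
-1467041/(-1880746 - 1*792579) - 4337081/O = -1467041/(-1880746 - 1*792579) - 4337081/499746025/1587 = -1467041/(-1880746 - 792579) - 4337081*1587/499746025 = -1467041/(-2673325) - 6882947547/499746025 = -1467041*(-1/2673325) - 6882947547/499746025 = 1467041/2673325 - 6882947547/499746025 = -141337662742574/10687868338265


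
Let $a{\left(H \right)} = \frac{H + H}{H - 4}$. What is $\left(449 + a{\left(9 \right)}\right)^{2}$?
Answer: $\frac{5121169}{25} \approx 2.0485 \cdot 10^{5}$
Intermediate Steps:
$a{\left(H \right)} = \frac{2 H}{-4 + H}$
$\left(449 + a{\left(9 \right)}\right)^{2} = \left(449 + 2 \cdot 9 \frac{1}{-4 + 9}\right)^{2} = \left(449 + 2 \cdot 9 \cdot \frac{1}{5}\right)^{2} = \left(449 + \frac{18}{5}\right)^{2} = \left(\frac{2263}{5}\right)^{2} = \frac{5121169}{25}$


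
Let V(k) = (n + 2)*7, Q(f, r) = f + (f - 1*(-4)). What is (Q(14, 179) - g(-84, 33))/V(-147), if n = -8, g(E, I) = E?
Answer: -58/21 ≈ -2.7619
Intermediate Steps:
Q(f, r) = 4 + 2*f (Q(f, r) = f + (f + 4) = f + (4 + f) = 4 + 2*f)
V(k) = -42 (V(k) = (-8 + 2)*7 = -6*7 = -42)
(Q(14, 179) - g(-84, 33))/V(-147) = ((4 + 2*14) - 1*(-84))/(-42) = ((4 + 28) + 84)*(-1/42) = (32 + 84)*(-1/42) = 116*(-1/42) = -58/21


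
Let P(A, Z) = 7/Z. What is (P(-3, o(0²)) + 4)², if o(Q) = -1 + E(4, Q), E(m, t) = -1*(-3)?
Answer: 225/4 ≈ 56.250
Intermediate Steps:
E(m, t) = 3
o(Q) = 2 (o(Q) = -1 + 3 = 2)
(P(-3, o(0²)) + 4)² = (7/2 + 4)² = (15/2)² = 225/4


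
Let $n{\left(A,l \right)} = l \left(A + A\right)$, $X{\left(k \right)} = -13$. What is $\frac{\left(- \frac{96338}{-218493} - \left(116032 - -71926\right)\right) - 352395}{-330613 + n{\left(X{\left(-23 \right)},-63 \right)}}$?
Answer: $\frac{10733022881}{6534430425} \approx 1.6425$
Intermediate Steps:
$n{\left(A,l \right)} = 2 A l$ ($n{\left(A,l \right)} = l 2 A = 2 A l$)
$\frac{\left(- \frac{96338}{-218493} - \left(116032 - -71926\right)\right) - 352395}{-330613 + n{\left(X{\left(-23 \right)},-63 \right)}} = \frac{\left(- \frac{96338}{-218493} - \left(116032 - -71926\right)\right) - 352395}{-330613 + 2 \left(-13\right) \left(-63\right)} = \frac{\left(\left(-96338\right) \left(- \frac{1}{218493}\right) - \left(116032 + 71926\right)\right) - 352395}{-330613 + 1638} = \frac{\left(\frac{8758}{19863} - 187958\right) - 352395}{-328975} = \left(\left(\frac{8758}{19863} - 187958\right) - 352395\right) \left(- \frac{1}{328975}\right) = \left(- \frac{3733400996}{19863} - 352395\right) \left(- \frac{1}{328975}\right) = \left(- \frac{10733022881}{19863}\right) \left(- \frac{1}{328975}\right) = \frac{10733022881}{6534430425}$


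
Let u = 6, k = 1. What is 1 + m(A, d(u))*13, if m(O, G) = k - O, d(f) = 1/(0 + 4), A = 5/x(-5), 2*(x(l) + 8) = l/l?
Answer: 68/3 ≈ 22.667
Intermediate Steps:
x(l) = -15/2 (x(l) = -8 + (l/l)/2 = -8 + (1/2)*1 = -8 + 1/2 = -15/2)
A = -2/3 (A = 5/(-15/2) = 5*(-2/15) = -2/3 ≈ -0.66667)
d(f) = 1/4
m(O, G) = 1 - O
1 + m(A, d(u))*13 = 1 + (1 - 1*(-2/3))*13 = 1 + (1 + 2/3)*13 = 1 + (5/3)*13 = 1 + 65/3 = 68/3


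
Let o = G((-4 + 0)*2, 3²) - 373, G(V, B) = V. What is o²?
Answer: 145161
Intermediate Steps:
o = -381 (o = (-4 + 0)*2 - 373 = -4*2 - 373 = -8 - 373 = -381)
o² = (-381)² = 145161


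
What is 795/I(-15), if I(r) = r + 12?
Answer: -265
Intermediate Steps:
I(r) = 12 + r
795/I(-15) = 795/(12 - 15) = 795/(-3) = 795*(-⅓) = -265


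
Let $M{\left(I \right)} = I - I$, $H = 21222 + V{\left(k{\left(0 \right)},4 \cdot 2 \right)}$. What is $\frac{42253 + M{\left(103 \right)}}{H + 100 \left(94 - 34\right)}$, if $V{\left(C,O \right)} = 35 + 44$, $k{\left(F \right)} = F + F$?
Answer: $\frac{42253}{27301} \approx 1.5477$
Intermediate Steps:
$k{\left(F \right)} = 2 F$
$V{\left(C,O \right)} = 79$
$H = 21301$ ($H = 21222 + 79 = 21301$)
$M{\left(I \right)} = 0$
$\frac{42253 + M{\left(103 \right)}}{H + 100 \left(94 - 34\right)} = \frac{42253 + 0}{21301 + 100 \left(94 - 34\right)} = \frac{42253}{21301 + 100 \cdot 60} = \frac{42253}{21301 + 6000} = \frac{42253}{27301}$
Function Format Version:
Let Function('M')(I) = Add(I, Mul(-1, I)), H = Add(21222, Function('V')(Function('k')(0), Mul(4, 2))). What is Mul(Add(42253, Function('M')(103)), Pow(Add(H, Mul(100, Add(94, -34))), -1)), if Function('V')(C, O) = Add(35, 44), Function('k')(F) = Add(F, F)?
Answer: Rational(42253, 27301) ≈ 1.5477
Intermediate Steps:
Function('k')(F) = Mul(2, F)
Function('V')(C, O) = 79
H = 21301 (H = Add(21222, 79) = 21301)
Function('M')(I) = 0
Mul(Add(42253, Function('M')(103)), Pow(Add(H, Mul(100, Add(94, -34))), -1)) = Mul(Add(42253, 0), Pow(Add(21301, Mul(100, Add(94, -34))), -1)) = Mul(42253, Pow(Add(21301, Mul(100, 60)), -1)) = Mul(42253, Pow(Add(21301, 6000), -1)) = Mul(42253, Pow(27301, -1)) = Mul(42253, Rational(1, 27301)) = Rational(42253, 27301)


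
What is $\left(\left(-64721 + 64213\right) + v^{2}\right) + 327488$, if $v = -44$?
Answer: $328916$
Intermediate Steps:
$\left(\left(-64721 + 64213\right) + v^{2}\right) + 327488 = \left(\left(-64721 + 64213\right) + \left(-44\right)^{2}\right) + 327488 = \left(-508 + 1936\right) + 327488 = 1428 + 327488 = 328916$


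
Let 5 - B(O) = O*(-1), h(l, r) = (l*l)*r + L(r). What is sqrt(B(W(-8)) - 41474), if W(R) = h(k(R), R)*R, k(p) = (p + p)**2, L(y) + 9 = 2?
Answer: sqrt(4152891) ≈ 2037.9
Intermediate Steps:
L(y) = -7 (L(y) = -9 + 2 = -7)
k(p) = 4*p**2 (k(p) = (2*p)**2 = 4*p**2)
h(l, r) = -7 + r*l**2 (h(l, r) = (l*l)*r - 7 = l**2*r - 7 = r*l**2 - 7 = -7 + r*l**2)
W(R) = R*(-7 + 16*R**5) (W(R) = (-7 + R*(4*R**2)**2)*R = (-7 + R*(16*R**4))*R = (-7 + 16*R**5)*R = R*(-7 + 16*R**5))
B(O) = 5 + O (B(O) = 5 - O*(-1) = 5 - (-1)*O = 5 + O)
sqrt(B(W(-8)) - 41474) = sqrt((5 - 8*(-7 + 16*(-8)**5)) - 41474) = sqrt((5 - 8*(-7 + 16*(-32768))) - 41474) = sqrt((5 - 8*(-7 - 524288)) - 41474) = sqrt((5 - 8*(-524295)) - 41474) = sqrt((5 + 4194360) - 41474) = sqrt(4194365 - 41474) = sqrt(4152891)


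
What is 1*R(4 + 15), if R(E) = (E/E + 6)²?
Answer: 49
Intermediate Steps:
R(E) = 49 (R(E) = (1 + 6)² = 7² = 49)
1*R(4 + 15) = 1*49 = 49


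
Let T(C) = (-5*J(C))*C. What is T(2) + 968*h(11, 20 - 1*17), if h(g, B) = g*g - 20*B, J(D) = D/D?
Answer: 59038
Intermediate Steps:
J(D) = 1
h(g, B) = g**2 - 20*B
T(C) = -5*C (T(C) = (-5*1)*C = -5*C)
T(2) + 968*h(11, 20 - 1*17) = -5*2 + 968*(11**2 - 20*(20 - 1*17)) = -10 + 968*(121 - 20*(20 - 17)) = -10 + 968*(121 - 20*3) = -10 + 968*(121 - 60) = -10 + 968*61 = -10 + 59048 = 59038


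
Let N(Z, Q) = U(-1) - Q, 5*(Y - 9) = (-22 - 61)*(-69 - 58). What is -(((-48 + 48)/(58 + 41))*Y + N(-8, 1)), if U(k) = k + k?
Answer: 3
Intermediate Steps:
U(k) = 2*k
Y = 10586/5 (Y = 9 + ((-22 - 61)*(-69 - 58))/5 = 9 + (-83*(-127))/5 = 9 + (⅕)*10541 = 9 + 10541/5 = 10586/5 ≈ 2117.2)
N(Z, Q) = -2 - Q (N(Z, Q) = 2*(-1) - Q = -2 - Q)
-(((-48 + 48)/(58 + 41))*Y + N(-8, 1)) = -(((-48 + 48)/(58 + 41))*(10586/5) + (-2 - 1*1)) = -((0/99)*(10586/5) + (-2 - 1)) = -((0*(1/99))*(10586/5) - 3) = -(0*(10586/5) - 3) = -(0 - 3) = -1*(-3) = 3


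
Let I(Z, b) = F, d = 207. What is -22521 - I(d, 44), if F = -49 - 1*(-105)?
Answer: -22577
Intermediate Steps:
F = 56 (F = -49 + 105 = 56)
I(Z, b) = 56
-22521 - I(d, 44) = -22521 - 1*56 = -22521 - 56 = -22577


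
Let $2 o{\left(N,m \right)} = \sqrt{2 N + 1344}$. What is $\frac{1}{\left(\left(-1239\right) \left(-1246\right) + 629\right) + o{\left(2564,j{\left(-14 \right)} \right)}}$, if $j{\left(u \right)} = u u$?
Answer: $\frac{1544423}{2385242401311} - \frac{\sqrt{1618}}{2385242401311} \approx 6.4747 \cdot 10^{-7}$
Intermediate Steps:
$j{\left(u \right)} = u^{2}$
$o{\left(N,m \right)} = \frac{\sqrt{1344 + 2 N}}{2}$ ($o{\left(N,m \right)} = \frac{\sqrt{2 N + 1344}}{2} = \frac{\sqrt{1344 + 2 N}}{2}$)
$\frac{1}{\left(\left(-1239\right) \left(-1246\right) + 629\right) + o{\left(2564,j{\left(-14 \right)} \right)}} = \frac{1}{\left(\left(-1239\right) \left(-1246\right) + 629\right) + \frac{\sqrt{1344 + 2 \cdot 2564}}{2}} = \frac{1}{\left(1543794 + 629\right) + \frac{\sqrt{1344 + 5128}}{2}} = \frac{1}{1544423 + \frac{\sqrt{6472}}{2}} = \frac{1}{1544423 + \frac{2 \sqrt{1618}}{2}} = \frac{1}{1544423 + \sqrt{1618}}$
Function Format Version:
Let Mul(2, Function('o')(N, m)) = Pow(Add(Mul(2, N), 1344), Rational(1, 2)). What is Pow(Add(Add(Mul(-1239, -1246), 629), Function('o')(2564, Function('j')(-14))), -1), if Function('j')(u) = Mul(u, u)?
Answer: Add(Rational(1544423, 2385242401311), Mul(Rational(-1, 2385242401311), Pow(1618, Rational(1, 2)))) ≈ 6.4747e-7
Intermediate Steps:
Function('j')(u) = Pow(u, 2)
Function('o')(N, m) = Mul(Rational(1, 2), Pow(Add(1344, Mul(2, N)), Rational(1, 2))) (Function('o')(N, m) = Mul(Rational(1, 2), Pow(Add(Mul(2, N), 1344), Rational(1, 2))) = Mul(Rational(1, 2), Pow(Add(1344, Mul(2, N)), Rational(1, 2))))
Pow(Add(Add(Mul(-1239, -1246), 629), Function('o')(2564, Function('j')(-14))), -1) = Pow(Add(Add(Mul(-1239, -1246), 629), Mul(Rational(1, 2), Pow(Add(1344, Mul(2, 2564)), Rational(1, 2)))), -1) = Pow(Add(Add(1543794, 629), Mul(Rational(1, 2), Pow(Add(1344, 5128), Rational(1, 2)))), -1) = Pow(Add(1544423, Mul(Rational(1, 2), Pow(6472, Rational(1, 2)))), -1) = Pow(Add(1544423, Mul(Rational(1, 2), Mul(2, Pow(1618, Rational(1, 2))))), -1) = Pow(Add(1544423, Pow(1618, Rational(1, 2))), -1)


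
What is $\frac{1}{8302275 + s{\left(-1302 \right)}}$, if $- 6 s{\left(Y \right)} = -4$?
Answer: $\frac{3}{24906827} \approx 1.2045 \cdot 10^{-7}$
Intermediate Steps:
$s{\left(Y \right)} = \frac{2}{3}$ ($s{\left(Y \right)} = \left(- \frac{1}{6}\right) \left(-4\right) = \frac{2}{3}$)
$\frac{1}{8302275 + s{\left(-1302 \right)}} = \frac{1}{8302275 + \frac{2}{3}} = \frac{1}{\frac{24906827}{3}} = \frac{3}{24906827}$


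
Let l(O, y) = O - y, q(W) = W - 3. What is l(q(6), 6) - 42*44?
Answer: -1851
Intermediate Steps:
q(W) = -3 + W
l(q(6), 6) - 42*44 = ((-3 + 6) - 1*6) - 42*44 = (3 - 6) - 1848 = -3 - 1848 = -1851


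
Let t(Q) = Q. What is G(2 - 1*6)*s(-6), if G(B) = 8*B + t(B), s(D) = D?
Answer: 216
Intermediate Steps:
G(B) = 9*B (G(B) = 8*B + B = 9*B)
G(2 - 1*6)*s(-6) = (9*(2 - 1*6))*(-6) = (9*(2 - 6))*(-6) = (9*(-4))*(-6) = -36*(-6) = 216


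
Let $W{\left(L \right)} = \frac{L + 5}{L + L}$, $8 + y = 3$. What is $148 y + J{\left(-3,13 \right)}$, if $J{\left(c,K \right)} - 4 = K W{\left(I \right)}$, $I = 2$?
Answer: $- \frac{2853}{4} \approx -713.25$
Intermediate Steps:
$y = -5$ ($y = -8 + 3 = -5$)
$W{\left(L \right)} = \frac{5 + L}{2 L}$
$J{\left(c,K \right)} = 4 + \frac{7 K}{4}$ ($J{\left(c,K \right)} = 4 + K \frac{5 + 2}{2 \cdot 2} = 4 + K \frac{1}{2} \cdot \frac{1}{2} \cdot 7 = 4 + K \frac{7}{4} = 4 + \frac{7 K}{4}$)
$148 y + J{\left(-3,13 \right)} = 148 \left(-5\right) + \left(4 + \frac{7}{4} \cdot 13\right) = -740 + \left(4 + \frac{91}{4}\right) = -740 + \frac{107}{4} = - \frac{2853}{4}$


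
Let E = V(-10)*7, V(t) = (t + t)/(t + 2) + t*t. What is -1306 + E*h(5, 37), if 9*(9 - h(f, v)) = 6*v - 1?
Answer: -112204/9 ≈ -12467.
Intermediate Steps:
h(f, v) = 82/9 - 2*v/3 (h(f, v) = 9 - (6*v - 1)/9 = 9 - (-1 + 6*v)/9 = 9 + (1/9 - 2*v/3) = 82/9 - 2*v/3)
V(t) = t**2 + 2*t/(2 + t) (V(t) = (2*t)/(2 + t) + t**2 = 2*t/(2 + t) + t**2 = t**2 + 2*t/(2 + t))
E = 1435/2 (E = -10*(2 + (-10)**2 + 2*(-10))/(2 - 10)*7 = -10*(2 + 100 - 20)/(-8)*7 = -10*(-1/8)*82*7 = (205/2)*7 = 1435/2 ≈ 717.50)
-1306 + E*h(5, 37) = -1306 + 1435*(82/9 - 2/3*37)/2 = -1306 + 1435*(82/9 - 74/3)/2 = -1306 + (1435/2)*(-140/9) = -1306 - 100450/9 = -112204/9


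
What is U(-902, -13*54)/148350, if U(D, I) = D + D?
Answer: -902/74175 ≈ -0.012160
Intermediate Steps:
U(D, I) = 2*D
U(-902, -13*54)/148350 = (2*(-902))/148350 = -1804*1/148350 = -902/74175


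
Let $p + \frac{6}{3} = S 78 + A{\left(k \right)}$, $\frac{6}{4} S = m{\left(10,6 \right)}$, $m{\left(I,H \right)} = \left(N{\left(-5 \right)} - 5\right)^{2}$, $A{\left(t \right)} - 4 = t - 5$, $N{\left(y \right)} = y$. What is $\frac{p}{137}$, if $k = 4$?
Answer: $\frac{5201}{137} \approx 37.964$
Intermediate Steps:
$A{\left(t \right)} = -1 + t$ ($A{\left(t \right)} = 4 + \left(t - 5\right) = 4 + \left(-5 + t\right) = -1 + t$)
$m{\left(I,H \right)} = 100$ ($m{\left(I,H \right)} = \left(-5 - 5\right)^{2} = \left(-10\right)^{2} = 100$)
$S = \frac{200}{3}$ ($S = \frac{2}{3} \cdot 100 = \frac{200}{3} \approx 66.667$)
$p = 5201$ ($p = -2 + \left(\frac{200}{3} \cdot 78 + \left(-1 + 4\right)\right) = -2 + \left(5200 + 3\right) = -2 + 5203 = 5201$)
$\frac{p}{137} = \frac{5201}{137}$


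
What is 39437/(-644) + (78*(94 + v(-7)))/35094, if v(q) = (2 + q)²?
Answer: -229670745/3766756 ≈ -60.973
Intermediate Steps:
39437/(-644) + (78*(94 + v(-7)))/35094 = 39437/(-644) + (78*(94 + (2 - 7)²))/35094 = 39437*(-1/644) + (78*(94 + (-5)²))*(1/35094) = -39437/644 + (78*(94 + 25))*(1/35094) = -39437/644 + (78*119)*(1/35094) = -39437/644 + 9282*(1/35094) = -39437/644 + 1547/5849 = -229670745/3766756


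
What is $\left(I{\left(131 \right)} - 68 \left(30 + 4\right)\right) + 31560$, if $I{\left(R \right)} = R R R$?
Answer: $2277339$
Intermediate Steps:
$I{\left(R \right)} = R^{3}$ ($I{\left(R \right)} = R^{2} R = R^{3}$)
$\left(I{\left(131 \right)} - 68 \left(30 + 4\right)\right) + 31560 = \left(131^{3} - 68 \left(30 + 4\right)\right) + 31560 = \left(2248091 - 2312\right) + 31560 = 2245779 + 31560 = 2277339$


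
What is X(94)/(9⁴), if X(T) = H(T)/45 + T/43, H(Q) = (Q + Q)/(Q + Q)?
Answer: 4273/12695535 ≈ 0.00033657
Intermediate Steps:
H(Q) = 1 (H(Q) = (2*Q)/((2*Q)) = (2*Q)*(1/(2*Q)) = 1)
X(T) = 1/45 + T/43
X(94)/(9⁴) = (1/45 + (1/43)*94)/(9⁴) = (1/45 + 94/43)/6561 = (4273/1935)*(1/6561) = 4273/12695535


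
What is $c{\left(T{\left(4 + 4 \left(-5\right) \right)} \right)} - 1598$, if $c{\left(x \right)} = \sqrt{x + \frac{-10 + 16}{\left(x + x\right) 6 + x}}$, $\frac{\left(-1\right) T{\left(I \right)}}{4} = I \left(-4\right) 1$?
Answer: $-1598 + \frac{i \sqrt{11075662}}{208} \approx -1598.0 + 16.0 i$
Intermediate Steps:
$T{\left(I \right)} = 16 I$ ($T{\left(I \right)} = - 4 I \left(-4\right) 1 = - 4 - 4 I 1 = - 4 \left(- 4 I\right) = 16 I$)
$c{\left(x \right)} = \sqrt{x + \frac{6}{13 x}}$ ($c{\left(x \right)} = \sqrt{x + \frac{6}{2 x 6 + x}} = \sqrt{x + \frac{6}{12 x + x}} = \sqrt{x + \frac{6}{13 x}}$)
$c{\left(T{\left(4 + 4 \left(-5\right) \right)} \right)} - 1598 = \frac{\sqrt{\frac{78}{16 \left(4 + 4 \left(-5\right)\right)} + 169 \cdot 16 \left(4 + 4 \left(-5\right)\right)}}{13} - 1598 = \frac{\sqrt{\frac{78}{16 \left(4 - 20\right)} + 169 \cdot 16 \left(4 - 20\right)}}{13} - 1598 = \frac{\sqrt{\frac{78}{16 \left(-16\right)} + 169 \cdot 16 \left(-16\right)}}{13} - 1598 = \frac{\sqrt{\frac{78}{-256} + 169 \left(-256\right)}}{13} - 1598 = \frac{\sqrt{78 \left(- \frac{1}{256}\right) - 43264}}{13} - 1598 = \frac{\sqrt{- \frac{39}{128} - 43264}}{13} - 1598 = \frac{\sqrt{- \frac{5537831}{128}}}{13} - 1598 = \frac{\frac{1}{16} i \sqrt{11075662}}{13} - 1598 = \frac{i \sqrt{11075662}}{208} - 1598 = -1598 + \frac{i \sqrt{11075662}}{208}$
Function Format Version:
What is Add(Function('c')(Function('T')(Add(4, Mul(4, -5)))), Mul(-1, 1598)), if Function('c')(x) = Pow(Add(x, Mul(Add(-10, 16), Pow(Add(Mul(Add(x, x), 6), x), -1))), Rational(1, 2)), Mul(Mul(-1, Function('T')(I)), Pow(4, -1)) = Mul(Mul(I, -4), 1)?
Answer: Add(-1598, Mul(Rational(1, 208), I, Pow(11075662, Rational(1, 2)))) ≈ Add(-1598.0, Mul(16.000, I))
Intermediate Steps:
Function('T')(I) = Mul(16, I) (Function('T')(I) = Mul(-4, Mul(Mul(I, -4), 1)) = Mul(-4, Mul(Mul(-4, I), 1)) = Mul(-4, Mul(-4, I)) = Mul(16, I))
Function('c')(x) = Pow(Add(x, Mul(Rational(6, 13), Pow(x, -1))), Rational(1, 2)) (Function('c')(x) = Pow(Add(x, Mul(6, Pow(Add(Mul(Mul(2, x), 6), x), -1))), Rational(1, 2)) = Pow(Add(x, Mul(6, Pow(Add(Mul(12, x), x), -1))), Rational(1, 2)) = Pow(Add(x, Mul(6, Pow(Mul(13, x), -1))), Rational(1, 2)) = Pow(Add(x, Mul(6, Mul(Rational(1, 13), Pow(x, -1)))), Rational(1, 2)) = Pow(Add(x, Mul(Rational(6, 13), Pow(x, -1))), Rational(1, 2)))
Add(Function('c')(Function('T')(Add(4, Mul(4, -5)))), Mul(-1, 1598)) = Add(Mul(Rational(1, 13), Pow(Add(Mul(78, Pow(Mul(16, Add(4, Mul(4, -5))), -1)), Mul(169, Mul(16, Add(4, Mul(4, -5))))), Rational(1, 2))), Mul(-1, 1598)) = Add(Mul(Rational(1, 13), Pow(Add(Mul(78, Pow(Mul(16, Add(4, -20)), -1)), Mul(169, Mul(16, Add(4, -20)))), Rational(1, 2))), -1598) = Add(Mul(Rational(1, 13), Pow(Add(Mul(78, Pow(Mul(16, -16), -1)), Mul(169, Mul(16, -16))), Rational(1, 2))), -1598) = Add(Mul(Rational(1, 13), Pow(Add(Mul(78, Pow(-256, -1)), Mul(169, -256)), Rational(1, 2))), -1598) = Add(Mul(Rational(1, 13), Pow(Add(Mul(78, Rational(-1, 256)), -43264), Rational(1, 2))), -1598) = Add(Mul(Rational(1, 13), Pow(Add(Rational(-39, 128), -43264), Rational(1, 2))), -1598) = Add(Mul(Rational(1, 13), Pow(Rational(-5537831, 128), Rational(1, 2))), -1598) = Add(Mul(Rational(1, 13), Mul(Rational(1, 16), I, Pow(11075662, Rational(1, 2)))), -1598) = Add(Mul(Rational(1, 208), I, Pow(11075662, Rational(1, 2))), -1598) = Add(-1598, Mul(Rational(1, 208), I, Pow(11075662, Rational(1, 2))))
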